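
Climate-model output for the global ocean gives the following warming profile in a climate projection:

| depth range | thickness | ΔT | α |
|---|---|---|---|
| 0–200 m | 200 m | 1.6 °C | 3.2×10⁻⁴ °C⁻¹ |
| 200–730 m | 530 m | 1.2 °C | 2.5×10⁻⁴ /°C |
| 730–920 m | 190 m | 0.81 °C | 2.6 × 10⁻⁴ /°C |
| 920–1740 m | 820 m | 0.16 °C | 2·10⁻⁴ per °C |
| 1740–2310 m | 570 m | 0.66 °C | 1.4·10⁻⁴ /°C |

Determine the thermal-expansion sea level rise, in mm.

0–200 m: 3.2×10⁻⁴ × 200 × 1.6 = 0.10240 m
200–730 m: 530 × 2.5×10⁻⁴ × 1.2 = 0.15900 m
Layer 3: 190 × 2.6×10⁻⁴ × 0.81 = 0.040014 m
920–1740 m: 820 × 2×10⁻⁴ × 0.16 = 0.02624 m
1740–2310 m: 570 × 0.66 × 1.4×10⁻⁴ = 0.052668 m
Δh = 0.10240 + 0.15900 + 0.040014 + 0.02624 + 0.052668 = 0.380322 m ≈ 380 mm

380 mm of thermosteric rise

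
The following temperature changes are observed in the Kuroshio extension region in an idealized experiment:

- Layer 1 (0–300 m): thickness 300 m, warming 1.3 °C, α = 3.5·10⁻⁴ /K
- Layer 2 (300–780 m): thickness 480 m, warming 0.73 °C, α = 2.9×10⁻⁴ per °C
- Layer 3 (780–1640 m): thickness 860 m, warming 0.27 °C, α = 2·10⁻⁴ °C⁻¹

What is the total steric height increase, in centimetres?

0–300 m: 1.3 × 3.5×10⁻⁴ × 300 = 0.13650 m
Layer 2: 0.73 × 480 × 2.9×10⁻⁴ = 0.101616 m
Layer 3: 0.27 × 860 × 2×10⁻⁴ = 0.04644 m
Δh = 0.13650 + 0.101616 + 0.04644 = 0.284556 m

28.5 cm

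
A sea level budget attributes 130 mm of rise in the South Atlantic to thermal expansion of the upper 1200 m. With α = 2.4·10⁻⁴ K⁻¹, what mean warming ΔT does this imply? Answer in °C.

0.451 °C

ΔT = Δh/(αH) = 0.13 / (2.4×10⁻⁴ × 1200) ≈ 0.4514 °C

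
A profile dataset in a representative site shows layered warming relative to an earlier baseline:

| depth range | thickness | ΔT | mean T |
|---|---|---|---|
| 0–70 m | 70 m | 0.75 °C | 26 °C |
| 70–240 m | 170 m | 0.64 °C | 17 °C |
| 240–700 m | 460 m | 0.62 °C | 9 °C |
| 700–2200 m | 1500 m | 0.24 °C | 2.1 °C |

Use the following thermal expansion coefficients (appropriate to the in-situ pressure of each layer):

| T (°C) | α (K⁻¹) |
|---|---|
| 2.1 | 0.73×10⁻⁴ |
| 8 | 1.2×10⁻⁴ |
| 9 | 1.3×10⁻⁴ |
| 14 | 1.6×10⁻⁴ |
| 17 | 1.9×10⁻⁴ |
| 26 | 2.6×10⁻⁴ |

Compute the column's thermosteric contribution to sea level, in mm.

about 97.7 mm

Layer 1 at 26 °C → α = 2.6×10⁻⁴ K⁻¹
Layer 2 at 17 °C → α = 1.9×10⁻⁴ K⁻¹
Layer 3 at 9 °C → α = 1.3×10⁻⁴ K⁻¹
Layer 4 at 2.1 °C → α = 0.73×10⁻⁴ K⁻¹
Layer 1: 2.6×10⁻⁴ × 70 × 0.75 = 0.01365 m
70–240 m: 0.64 × 170 × 1.9×10⁻⁴ = 0.020672 m
240–700 m: 0.62 × 1.3×10⁻⁴ × 460 = 0.037076 m
700–2200 m: 1500 × 0.73×10⁻⁴ × 0.24 = 0.02628 m
Δh = 0.01365 + 0.020672 + 0.037076 + 0.02628 = 0.097678 m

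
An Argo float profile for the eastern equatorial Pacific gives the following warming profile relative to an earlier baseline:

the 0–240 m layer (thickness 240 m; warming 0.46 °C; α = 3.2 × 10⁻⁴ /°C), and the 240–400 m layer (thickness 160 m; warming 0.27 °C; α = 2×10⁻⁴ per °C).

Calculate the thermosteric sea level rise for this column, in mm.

0–240 m: 3.2×10⁻⁴ × 240 × 0.46 = 0.035328 m
Layer 2: 160 × 0.27 × 2×10⁻⁴ = 0.00864 m
Δh = 0.035328 + 0.00864 = 0.043968 m

Δh ≈ 44 mm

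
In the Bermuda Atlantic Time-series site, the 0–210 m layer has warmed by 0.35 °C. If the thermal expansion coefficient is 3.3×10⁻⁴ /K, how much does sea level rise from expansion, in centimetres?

Δh = αΔT·H = 3.3×10⁻⁴ × 0.35 × 210 = 0.024255 m

Δh = 2.43 cm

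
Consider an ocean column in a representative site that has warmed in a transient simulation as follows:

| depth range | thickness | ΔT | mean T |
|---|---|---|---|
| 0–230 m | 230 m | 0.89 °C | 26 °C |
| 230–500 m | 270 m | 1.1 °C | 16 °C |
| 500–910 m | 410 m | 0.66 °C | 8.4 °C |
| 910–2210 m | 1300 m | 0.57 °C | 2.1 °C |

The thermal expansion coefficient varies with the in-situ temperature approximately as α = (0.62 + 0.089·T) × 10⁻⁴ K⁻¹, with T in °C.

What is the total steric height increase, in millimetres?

Layer 1: α = (0.62 + 0.089×26)×10⁻⁴ = 2.934×10⁻⁴ K⁻¹
Layer 2: α = (0.62 + 0.089×16)×10⁻⁴ = 2.044×10⁻⁴ K⁻¹
Layer 3: α = (0.62 + 0.089×8.4)×10⁻⁴ = 1.3676×10⁻⁴ K⁻¹
Layer 4: α = (0.62 + 0.089×2.1)×10⁻⁴ = 0.8069×10⁻⁴ K⁻¹
Layer 1: 230 × 2.934×10⁻⁴ × 0.89 = 0.06005898 m
Layer 2: 1.1 × 2.044×10⁻⁴ × 270 = 0.0607068 m
1.3676×10⁻⁴ × 410 × 0.66 = 0.037007256 m
Layer 4: 0.8069×10⁻⁴ × 1300 × 0.57 = 0.05979129 m
Δh = 0.06005898 + 0.0607068 + 0.037007256 + 0.05979129 = 0.217564326 m ≈ 218 mm

Δh ≈ 218 mm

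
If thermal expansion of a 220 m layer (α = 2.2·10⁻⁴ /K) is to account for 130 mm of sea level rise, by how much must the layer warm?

2.7 °C

ΔT = Δh/(αH) = 0.13 / (2.2×10⁻⁴ × 220) ≈ 2.686 °C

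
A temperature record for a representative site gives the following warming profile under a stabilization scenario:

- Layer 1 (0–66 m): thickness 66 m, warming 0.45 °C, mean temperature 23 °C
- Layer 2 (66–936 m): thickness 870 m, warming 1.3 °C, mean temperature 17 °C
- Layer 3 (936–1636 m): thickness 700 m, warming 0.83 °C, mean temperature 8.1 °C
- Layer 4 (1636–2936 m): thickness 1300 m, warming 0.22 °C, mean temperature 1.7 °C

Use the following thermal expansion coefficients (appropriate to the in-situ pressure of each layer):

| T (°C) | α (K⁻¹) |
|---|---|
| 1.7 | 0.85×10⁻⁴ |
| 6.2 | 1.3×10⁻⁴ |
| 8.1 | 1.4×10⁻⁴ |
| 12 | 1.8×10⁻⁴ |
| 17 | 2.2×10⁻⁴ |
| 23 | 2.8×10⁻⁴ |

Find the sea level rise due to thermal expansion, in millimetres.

Layer 1 at 23 °C → α = 2.8×10⁻⁴ K⁻¹
Layer 2 at 17 °C → α = 2.2×10⁻⁴ K⁻¹
Layer 3 at 8.1 °C → α = 1.4×10⁻⁴ K⁻¹
Layer 4 at 1.7 °C → α = 0.85×10⁻⁴ K⁻¹
0–66 m: 66 × 0.45 × 2.8×10⁻⁴ = 0.008316 m
Layer 2: 2.2×10⁻⁴ × 870 × 1.3 = 0.24882 m
Layer 3: 0.83 × 700 × 1.4×10⁻⁴ = 0.08134 m
1636–2936 m: 1300 × 0.85×10⁻⁴ × 0.22 = 0.02431 m
Δh = 0.008316 + 0.24882 + 0.08134 + 0.02431 = 0.362786 m

Δh ≈ 360 mm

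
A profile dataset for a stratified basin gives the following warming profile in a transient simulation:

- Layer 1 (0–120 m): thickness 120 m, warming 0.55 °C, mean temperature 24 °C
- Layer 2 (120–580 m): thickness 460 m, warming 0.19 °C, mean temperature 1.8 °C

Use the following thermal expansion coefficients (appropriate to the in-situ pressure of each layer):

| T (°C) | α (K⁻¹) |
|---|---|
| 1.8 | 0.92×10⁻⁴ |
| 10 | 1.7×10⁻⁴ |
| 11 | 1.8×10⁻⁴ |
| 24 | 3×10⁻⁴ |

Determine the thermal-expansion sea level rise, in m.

Layer 1 at 24 °C → α = 3×10⁻⁴ K⁻¹
Layer 2 at 1.8 °C → α = 0.92×10⁻⁴ K⁻¹
120 × 3×10⁻⁴ × 0.55 = 0.01980 m
0.92×10⁻⁴ × 460 × 0.19 = 0.0080408 m
Δh = 0.01980 + 0.0080408 = 0.0278408 m ≈ 0.0278 m

0.0278 m of thermosteric rise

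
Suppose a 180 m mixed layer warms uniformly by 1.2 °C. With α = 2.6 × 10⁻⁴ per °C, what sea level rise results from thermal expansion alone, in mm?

56 mm of thermosteric rise

Δh = αΔT·H = 2.6×10⁻⁴ × 1.2 × 180 = 0.05616 m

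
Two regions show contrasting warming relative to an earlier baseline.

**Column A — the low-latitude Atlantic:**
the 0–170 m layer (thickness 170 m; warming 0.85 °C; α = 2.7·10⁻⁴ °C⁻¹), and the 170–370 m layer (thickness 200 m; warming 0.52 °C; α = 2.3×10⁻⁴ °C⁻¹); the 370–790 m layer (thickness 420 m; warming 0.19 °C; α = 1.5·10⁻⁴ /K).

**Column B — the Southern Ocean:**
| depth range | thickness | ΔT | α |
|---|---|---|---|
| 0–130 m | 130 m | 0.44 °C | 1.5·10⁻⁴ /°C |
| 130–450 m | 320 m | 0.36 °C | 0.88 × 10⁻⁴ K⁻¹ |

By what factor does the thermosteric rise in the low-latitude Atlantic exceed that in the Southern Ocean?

A 170 × 2.7×10⁻⁴ × 0.85 = 0.039015 m
A 170–370 m: 2.3×10⁻⁴ × 0.52 × 200 = 0.02392 m
A Layer 3: 0.19 × 420 × 1.5×10⁻⁴ = 0.01197 m
A total: 0.074905 m
B 0–130 m: 1.5×10⁻⁴ × 130 × 0.44 = 0.00858 m
B 0.36 × 0.88×10⁻⁴ × 320 = 0.0101376 m
B total: 0.0187176 m
Ratio: 0.074905 / 0.0187176 ≈ 4.002

≈ 4.0×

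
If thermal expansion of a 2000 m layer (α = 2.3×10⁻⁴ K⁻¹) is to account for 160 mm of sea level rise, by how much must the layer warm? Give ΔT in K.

0.35 K

ΔT = Δh/(αH) = 0.16 / (2.3×10⁻⁴ × 2000) ≈ 0.3478 K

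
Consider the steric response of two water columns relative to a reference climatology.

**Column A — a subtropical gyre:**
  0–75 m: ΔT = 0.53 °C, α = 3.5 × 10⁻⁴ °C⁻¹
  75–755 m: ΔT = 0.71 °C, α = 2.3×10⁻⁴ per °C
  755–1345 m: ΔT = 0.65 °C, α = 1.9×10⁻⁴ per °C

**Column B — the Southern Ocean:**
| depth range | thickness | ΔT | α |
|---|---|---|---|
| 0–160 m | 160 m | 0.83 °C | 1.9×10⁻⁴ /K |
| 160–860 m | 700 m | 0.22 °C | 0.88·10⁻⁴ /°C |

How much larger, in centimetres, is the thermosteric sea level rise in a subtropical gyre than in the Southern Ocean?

Δh_A − Δh_B ≈ 16 cm

A 75 × 3.5×10⁻⁴ × 0.53 = 0.0139125 m
A Layer 2: 2.3×10⁻⁴ × 0.71 × 680 = 0.111044 m
A 590 × 1.9×10⁻⁴ × 0.65 = 0.072865 m
A total: 0.1978215 m
B 0–160 m: 1.9×10⁻⁴ × 0.83 × 160 = 0.025232 m
B Layer 2: 0.22 × 700 × 0.88×10⁻⁴ = 0.013552 m
B total: 0.038784 m
Difference: 0.1978215 − 0.038784 = 0.1590375 m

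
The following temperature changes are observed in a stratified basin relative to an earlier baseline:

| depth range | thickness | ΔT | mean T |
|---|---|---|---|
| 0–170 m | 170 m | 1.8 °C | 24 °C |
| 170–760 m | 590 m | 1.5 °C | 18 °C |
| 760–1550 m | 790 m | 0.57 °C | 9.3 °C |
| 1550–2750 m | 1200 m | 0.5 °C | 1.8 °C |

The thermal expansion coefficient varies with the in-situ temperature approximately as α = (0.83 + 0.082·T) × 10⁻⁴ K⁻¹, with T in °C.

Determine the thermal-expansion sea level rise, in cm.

Δh ≈ 42.0 cm

Layer 1: α = (0.83 + 0.082×24)×10⁻⁴ = 2.798×10⁻⁴ K⁻¹
Layer 2: α = (0.83 + 0.082×18)×10⁻⁴ = 2.306×10⁻⁴ K⁻¹
Layer 3: α = (0.83 + 0.082×9.3)×10⁻⁴ = 1.5926×10⁻⁴ K⁻¹
Layer 4: α = (0.83 + 0.082×1.8)×10⁻⁴ = 0.9776×10⁻⁴ K⁻¹
170 × 2.798×10⁻⁴ × 1.8 = 0.0856188 m
170–760 m: 2.306×10⁻⁴ × 590 × 1.5 = 0.204081 m
790 × 0.57 × 1.5926×10⁻⁴ = 0.071714778 m
1550–2750 m: 0.9776×10⁻⁴ × 0.5 × 1200 = 0.058656 m
Δh = 0.0856188 + 0.204081 + 0.071714778 + 0.058656 = 0.420070578 m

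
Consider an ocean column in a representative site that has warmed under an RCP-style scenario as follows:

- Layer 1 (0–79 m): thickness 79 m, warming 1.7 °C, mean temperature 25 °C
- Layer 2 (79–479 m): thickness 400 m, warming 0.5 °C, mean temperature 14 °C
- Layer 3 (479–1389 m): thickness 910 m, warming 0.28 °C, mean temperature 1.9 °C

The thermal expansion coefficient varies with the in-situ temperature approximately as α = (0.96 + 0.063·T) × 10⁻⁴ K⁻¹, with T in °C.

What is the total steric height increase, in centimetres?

Δh = 9.84 cm

Layer 1: α = (0.96 + 0.063×25)×10⁻⁴ = 2.535×10⁻⁴ K⁻¹
Layer 2: α = (0.96 + 0.063×14)×10⁻⁴ = 1.842×10⁻⁴ K⁻¹
Layer 3: α = (0.96 + 0.063×1.9)×10⁻⁴ = 1.0797×10⁻⁴ K⁻¹
1.7 × 79 × 2.535×10⁻⁴ = 0.03404505 m
400 × 1.842×10⁻⁴ × 0.5 = 0.03684 m
Layer 3: 910 × 1.0797×10⁻⁴ × 0.28 = 0.027510756 m
Δh = 0.03404505 + 0.03684 + 0.027510756 = 0.098395806 m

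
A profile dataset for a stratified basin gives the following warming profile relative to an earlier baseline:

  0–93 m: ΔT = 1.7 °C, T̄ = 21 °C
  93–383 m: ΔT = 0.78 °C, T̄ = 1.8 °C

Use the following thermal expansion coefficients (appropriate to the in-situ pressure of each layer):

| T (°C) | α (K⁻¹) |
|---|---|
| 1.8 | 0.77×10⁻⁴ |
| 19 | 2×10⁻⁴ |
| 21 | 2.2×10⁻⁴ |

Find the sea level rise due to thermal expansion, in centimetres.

Layer 1 at 21 °C → α = 2.2×10⁻⁴ K⁻¹
Layer 2 at 1.8 °C → α = 0.77×10⁻⁴ K⁻¹
0–93 m: 93 × 2.2×10⁻⁴ × 1.7 = 0.034782 m
93–383 m: 290 × 0.78 × 0.77×10⁻⁴ = 0.0174174 m
Δh = 0.034782 + 0.0174174 = 0.0521994 m ≈ 5.2 cm

about 5.2 cm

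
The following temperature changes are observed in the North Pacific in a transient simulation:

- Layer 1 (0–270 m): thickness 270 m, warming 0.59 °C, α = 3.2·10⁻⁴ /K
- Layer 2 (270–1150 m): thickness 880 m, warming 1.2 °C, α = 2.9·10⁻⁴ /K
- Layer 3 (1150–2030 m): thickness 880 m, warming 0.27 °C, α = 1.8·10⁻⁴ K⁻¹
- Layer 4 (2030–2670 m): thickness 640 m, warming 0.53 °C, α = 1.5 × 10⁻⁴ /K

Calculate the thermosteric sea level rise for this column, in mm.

0–270 m: 270 × 3.2×10⁻⁴ × 0.59 = 0.050976 m
Layer 2: 880 × 1.2 × 2.9×10⁻⁴ = 0.30624 m
1.8×10⁻⁴ × 0.27 × 880 = 0.042768 m
Layer 4: 1.5×10⁻⁴ × 640 × 0.53 = 0.05088 m
Δh = 0.050976 + 0.30624 + 0.042768 + 0.05088 = 0.450864 m ≈ 451 mm

451 mm of thermosteric rise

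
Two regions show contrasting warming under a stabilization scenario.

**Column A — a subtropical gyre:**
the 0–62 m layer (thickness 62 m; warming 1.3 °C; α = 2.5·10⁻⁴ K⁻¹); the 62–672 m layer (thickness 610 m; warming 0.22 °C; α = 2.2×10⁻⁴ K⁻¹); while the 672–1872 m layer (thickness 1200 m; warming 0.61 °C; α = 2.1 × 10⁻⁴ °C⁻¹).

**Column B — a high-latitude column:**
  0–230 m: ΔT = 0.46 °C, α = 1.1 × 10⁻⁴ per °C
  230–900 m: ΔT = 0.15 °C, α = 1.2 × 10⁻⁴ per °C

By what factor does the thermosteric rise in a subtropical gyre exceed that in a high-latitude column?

A 0–62 m: 62 × 1.3 × 2.5×10⁻⁴ = 0.02015 m
A 0.22 × 2.2×10⁻⁴ × 610 = 0.029524 m
A 672–1872 m: 1200 × 2.1×10⁻⁴ × 0.61 = 0.15372 m
A total: 0.203394 m
B 0–230 m: 1.1×10⁻⁴ × 0.46 × 230 = 0.011638 m
B 230–900 m: 0.15 × 1.2×10⁻⁴ × 670 = 0.01206 m
B total: 0.023698 m
Ratio: 0.203394 / 0.023698 ≈ 8.583

≈ 8.58×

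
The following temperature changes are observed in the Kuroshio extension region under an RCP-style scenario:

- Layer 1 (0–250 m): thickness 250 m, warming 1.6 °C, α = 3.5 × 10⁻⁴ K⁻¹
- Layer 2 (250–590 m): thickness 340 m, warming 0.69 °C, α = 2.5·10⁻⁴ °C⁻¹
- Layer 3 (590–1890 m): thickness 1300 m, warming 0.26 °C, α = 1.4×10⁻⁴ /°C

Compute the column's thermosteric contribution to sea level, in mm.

0–250 m: 1.6 × 250 × 3.5×10⁻⁴ = 0.14000 m
250–590 m: 2.5×10⁻⁴ × 0.69 × 340 = 0.05865 m
1300 × 0.26 × 1.4×10⁻⁴ = 0.04732 m
Δh = 0.14000 + 0.05865 + 0.04732 = 0.24597 m ≈ 246 mm

Δh = 246 mm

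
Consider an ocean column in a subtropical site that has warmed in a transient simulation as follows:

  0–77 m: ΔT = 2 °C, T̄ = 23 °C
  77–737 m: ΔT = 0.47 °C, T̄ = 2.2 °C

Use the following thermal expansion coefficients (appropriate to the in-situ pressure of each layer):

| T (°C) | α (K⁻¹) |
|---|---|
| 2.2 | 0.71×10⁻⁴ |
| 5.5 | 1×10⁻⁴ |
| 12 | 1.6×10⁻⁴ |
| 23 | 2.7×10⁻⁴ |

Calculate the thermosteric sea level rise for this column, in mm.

63.6 mm

Layer 1 at 23 °C → α = 2.7×10⁻⁴ K⁻¹
Layer 2 at 2.2 °C → α = 0.71×10⁻⁴ K⁻¹
Layer 1: 77 × 2 × 2.7×10⁻⁴ = 0.04158 m
77–737 m: 0.47 × 0.71×10⁻⁴ × 660 = 0.0220242 m
Δh = 0.04158 + 0.0220242 = 0.0636042 m ≈ 63.6 mm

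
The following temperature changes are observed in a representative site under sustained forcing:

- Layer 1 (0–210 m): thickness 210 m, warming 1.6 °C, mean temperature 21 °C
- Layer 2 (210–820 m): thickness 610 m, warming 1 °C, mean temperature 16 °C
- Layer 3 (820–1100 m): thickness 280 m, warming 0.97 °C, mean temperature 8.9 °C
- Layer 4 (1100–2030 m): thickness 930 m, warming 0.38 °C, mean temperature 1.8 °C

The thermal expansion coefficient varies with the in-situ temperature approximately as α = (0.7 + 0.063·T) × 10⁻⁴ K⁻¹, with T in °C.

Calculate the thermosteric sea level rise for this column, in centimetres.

Layer 1: α = (0.7 + 0.063×21)×10⁻⁴ = 2.023×10⁻⁴ K⁻¹
Layer 2: α = (0.7 + 0.063×16)×10⁻⁴ = 1.708×10⁻⁴ K⁻¹
Layer 3: α = (0.7 + 0.063×8.9)×10⁻⁴ = 1.2607×10⁻⁴ K⁻¹
Layer 4: α = (0.7 + 0.063×1.8)×10⁻⁴ = 0.8134×10⁻⁴ K⁻¹
0–210 m: 1.6 × 210 × 2.023×10⁻⁴ = 0.0679728 m
Layer 2: 1 × 610 × 1.708×10⁻⁴ = 0.104188 m
280 × 0.97 × 1.2607×10⁻⁴ = 0.034240612 m
1100–2030 m: 0.38 × 930 × 0.8134×10⁻⁴ = 0.028745556 m
Δh = 0.0679728 + 0.104188 + 0.034240612 + 0.028745556 = 0.235146968 m

about 24 cm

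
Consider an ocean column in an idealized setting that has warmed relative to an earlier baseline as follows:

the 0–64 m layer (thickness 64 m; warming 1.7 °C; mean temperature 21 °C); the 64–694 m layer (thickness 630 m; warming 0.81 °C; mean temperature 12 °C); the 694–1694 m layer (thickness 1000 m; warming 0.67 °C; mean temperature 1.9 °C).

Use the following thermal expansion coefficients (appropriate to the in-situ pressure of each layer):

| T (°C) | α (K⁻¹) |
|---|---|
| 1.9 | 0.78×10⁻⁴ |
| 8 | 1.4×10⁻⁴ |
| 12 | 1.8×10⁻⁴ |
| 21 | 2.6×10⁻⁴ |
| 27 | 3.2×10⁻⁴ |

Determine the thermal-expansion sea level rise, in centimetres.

Δh = 17.2 cm

Layer 1 at 21 °C → α = 2.6×10⁻⁴ K⁻¹
Layer 2 at 12 °C → α = 1.8×10⁻⁴ K⁻¹
Layer 3 at 1.9 °C → α = 0.78×10⁻⁴ K⁻¹
Layer 1: 2.6×10⁻⁴ × 64 × 1.7 = 0.028288 m
64–694 m: 1.8×10⁻⁴ × 0.81 × 630 = 0.091854 m
694–1694 m: 0.67 × 1000 × 0.78×10⁻⁴ = 0.05226 m
Δh = 0.028288 + 0.091854 + 0.05226 = 0.172402 m ≈ 17.2 cm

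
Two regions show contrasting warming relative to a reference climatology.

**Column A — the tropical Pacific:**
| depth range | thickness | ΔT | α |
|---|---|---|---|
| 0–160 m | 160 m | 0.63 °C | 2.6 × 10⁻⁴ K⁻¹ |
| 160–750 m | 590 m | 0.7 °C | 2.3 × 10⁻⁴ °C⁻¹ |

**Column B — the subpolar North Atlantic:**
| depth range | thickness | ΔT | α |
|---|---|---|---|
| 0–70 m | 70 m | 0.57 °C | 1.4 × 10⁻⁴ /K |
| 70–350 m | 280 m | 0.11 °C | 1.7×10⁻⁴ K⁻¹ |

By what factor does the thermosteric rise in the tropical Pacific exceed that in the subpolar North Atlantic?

a factor of 11

A 0–160 m: 160 × 0.63 × 2.6×10⁻⁴ = 0.026208 m
A 160–750 m: 0.7 × 590 × 2.3×10⁻⁴ = 0.09499 m
A total: 0.121198 m
B 0–70 m: 0.57 × 70 × 1.4×10⁻⁴ = 0.005586 m
B Layer 2: 0.11 × 280 × 1.7×10⁻⁴ = 0.005236 m
B total: 0.010822 m
Ratio: 0.121198 / 0.010822 ≈ 11.20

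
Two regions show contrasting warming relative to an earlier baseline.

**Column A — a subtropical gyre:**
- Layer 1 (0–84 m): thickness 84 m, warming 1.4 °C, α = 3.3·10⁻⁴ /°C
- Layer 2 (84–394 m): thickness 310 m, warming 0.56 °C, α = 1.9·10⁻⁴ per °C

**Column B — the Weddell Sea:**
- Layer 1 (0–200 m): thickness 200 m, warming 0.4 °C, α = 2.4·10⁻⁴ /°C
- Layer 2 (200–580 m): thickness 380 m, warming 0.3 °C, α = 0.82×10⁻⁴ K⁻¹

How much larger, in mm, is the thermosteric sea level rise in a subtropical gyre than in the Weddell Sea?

43 mm larger

A 84 × 3.3×10⁻⁴ × 1.4 = 0.038808 m
A 310 × 1.9×10⁻⁴ × 0.56 = 0.032984 m
A total: 0.071792 m
B Layer 1: 200 × 0.4 × 2.4×10⁻⁴ = 0.01920 m
B 380 × 0.82×10⁻⁴ × 0.3 = 0.009348 m
B total: 0.028548 m
Difference: 0.071792 − 0.028548 = 0.043244 m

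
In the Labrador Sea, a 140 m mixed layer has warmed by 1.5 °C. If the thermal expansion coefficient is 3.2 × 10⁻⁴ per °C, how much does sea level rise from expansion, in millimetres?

67.2 mm of thermosteric rise

Δh = αΔT·H = 3.2×10⁻⁴ × 1.5 × 140 = 0.06720 m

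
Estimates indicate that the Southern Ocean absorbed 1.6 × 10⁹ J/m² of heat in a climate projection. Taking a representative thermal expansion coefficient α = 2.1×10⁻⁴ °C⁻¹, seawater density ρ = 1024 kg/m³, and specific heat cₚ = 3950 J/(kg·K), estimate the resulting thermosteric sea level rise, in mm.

Δh = αQ/(ρcₚ) = 2.1×10⁻⁴ × 1.6×10⁹ / (1024 × 3950) ≈ 0.08307 m

about 83.1 mm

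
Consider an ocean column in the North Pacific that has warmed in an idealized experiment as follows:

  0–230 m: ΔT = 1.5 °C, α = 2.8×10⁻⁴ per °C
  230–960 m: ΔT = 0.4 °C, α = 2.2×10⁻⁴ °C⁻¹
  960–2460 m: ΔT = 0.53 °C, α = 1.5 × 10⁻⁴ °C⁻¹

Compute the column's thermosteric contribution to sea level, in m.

about 0.28 m

Layer 1: 2.8×10⁻⁴ × 230 × 1.5 = 0.09660 m
Layer 2: 0.4 × 2.2×10⁻⁴ × 730 = 0.06424 m
960–2460 m: 1500 × 1.5×10⁻⁴ × 0.53 = 0.11925 m
Δh = 0.09660 + 0.06424 + 0.11925 = 0.28009 m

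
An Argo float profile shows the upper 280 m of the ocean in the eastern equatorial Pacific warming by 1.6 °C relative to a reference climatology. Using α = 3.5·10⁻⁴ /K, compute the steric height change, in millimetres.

Δh ≈ 160 mm

Δh = αΔT·H = 3.5×10⁻⁴ × 1.6 × 280 = 0.15680 m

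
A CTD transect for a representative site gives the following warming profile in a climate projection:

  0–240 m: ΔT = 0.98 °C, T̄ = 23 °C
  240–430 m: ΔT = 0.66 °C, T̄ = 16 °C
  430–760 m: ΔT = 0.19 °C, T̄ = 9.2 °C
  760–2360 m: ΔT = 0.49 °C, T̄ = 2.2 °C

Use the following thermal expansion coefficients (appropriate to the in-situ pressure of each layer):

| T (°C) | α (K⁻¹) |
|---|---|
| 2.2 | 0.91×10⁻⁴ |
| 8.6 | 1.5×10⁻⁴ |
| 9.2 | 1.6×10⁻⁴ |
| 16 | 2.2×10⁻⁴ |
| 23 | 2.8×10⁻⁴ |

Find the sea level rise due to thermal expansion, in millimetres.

Layer 1 at 23 °C → α = 2.8×10⁻⁴ K⁻¹
Layer 2 at 16 °C → α = 2.2×10⁻⁴ K⁻¹
Layer 3 at 9.2 °C → α = 1.6×10⁻⁴ K⁻¹
Layer 4 at 2.2 °C → α = 0.91×10⁻⁴ K⁻¹
Layer 1: 2.8×10⁻⁴ × 0.98 × 240 = 0.065856 m
240–430 m: 2.2×10⁻⁴ × 190 × 0.66 = 0.027588 m
430–760 m: 1.6×10⁻⁴ × 0.19 × 330 = 0.010032 m
760–2360 m: 1600 × 0.91×10⁻⁴ × 0.49 = 0.071344 m
Δh = 0.065856 + 0.027588 + 0.010032 + 0.071344 = 0.17482 m ≈ 170 mm

170 mm of thermosteric rise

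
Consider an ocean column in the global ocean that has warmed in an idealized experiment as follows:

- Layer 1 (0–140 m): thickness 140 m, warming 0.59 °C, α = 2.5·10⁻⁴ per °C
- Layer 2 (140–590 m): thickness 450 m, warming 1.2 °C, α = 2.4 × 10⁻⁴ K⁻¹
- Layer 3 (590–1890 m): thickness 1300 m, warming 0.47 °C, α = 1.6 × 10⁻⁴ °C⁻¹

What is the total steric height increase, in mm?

Δh ≈ 250 mm

Layer 1: 140 × 0.59 × 2.5×10⁻⁴ = 0.02065 m
2.4×10⁻⁴ × 450 × 1.2 = 0.12960 m
1.6×10⁻⁴ × 1300 × 0.47 = 0.09776 m
Δh = 0.02065 + 0.12960 + 0.09776 = 0.24801 m ≈ 250 mm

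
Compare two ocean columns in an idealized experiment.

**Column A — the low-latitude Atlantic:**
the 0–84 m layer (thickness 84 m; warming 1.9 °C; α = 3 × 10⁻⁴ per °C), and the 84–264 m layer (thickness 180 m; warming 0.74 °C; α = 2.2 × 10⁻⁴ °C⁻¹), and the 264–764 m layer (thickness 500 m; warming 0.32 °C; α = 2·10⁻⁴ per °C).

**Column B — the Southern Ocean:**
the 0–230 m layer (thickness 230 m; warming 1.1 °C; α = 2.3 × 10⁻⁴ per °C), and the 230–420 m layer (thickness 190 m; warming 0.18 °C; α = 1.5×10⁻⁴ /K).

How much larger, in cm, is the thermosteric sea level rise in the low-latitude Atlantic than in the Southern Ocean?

Δh_A − Δh_B ≈ 4.59 cm

A Layer 1: 3×10⁻⁴ × 1.9 × 84 = 0.04788 m
A 2.2×10⁻⁴ × 0.74 × 180 = 0.029304 m
A Layer 3: 2×10⁻⁴ × 500 × 0.32 = 0.03200 m
A total: 0.109184 m
B 2.3×10⁻⁴ × 230 × 1.1 = 0.05819 m
B Layer 2: 0.18 × 190 × 1.5×10⁻⁴ = 0.00513 m
B total: 0.06332 m
Difference: 0.109184 − 0.06332 = 0.045864 m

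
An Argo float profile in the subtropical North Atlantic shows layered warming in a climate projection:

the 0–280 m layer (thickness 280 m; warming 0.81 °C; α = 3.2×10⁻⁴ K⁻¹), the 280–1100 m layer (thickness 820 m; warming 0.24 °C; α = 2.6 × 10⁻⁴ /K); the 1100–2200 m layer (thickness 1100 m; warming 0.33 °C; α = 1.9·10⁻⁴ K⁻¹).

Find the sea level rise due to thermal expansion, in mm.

0.81 × 280 × 3.2×10⁻⁴ = 0.072576 m
280–1100 m: 820 × 0.24 × 2.6×10⁻⁴ = 0.051168 m
1.9×10⁻⁴ × 0.33 × 1100 = 0.06897 m
Δh = 0.072576 + 0.051168 + 0.06897 = 0.192714 m

about 190 mm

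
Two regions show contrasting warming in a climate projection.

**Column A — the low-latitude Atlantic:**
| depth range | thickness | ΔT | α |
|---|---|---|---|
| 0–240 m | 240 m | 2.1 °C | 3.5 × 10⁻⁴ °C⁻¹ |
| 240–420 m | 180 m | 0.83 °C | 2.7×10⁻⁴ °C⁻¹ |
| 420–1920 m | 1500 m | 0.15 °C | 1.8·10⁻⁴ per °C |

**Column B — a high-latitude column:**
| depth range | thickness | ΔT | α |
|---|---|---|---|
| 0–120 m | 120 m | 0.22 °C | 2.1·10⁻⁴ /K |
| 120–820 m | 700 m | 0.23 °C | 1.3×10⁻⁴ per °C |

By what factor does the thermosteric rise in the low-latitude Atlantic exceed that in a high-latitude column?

9.7

A Layer 1: 3.5×10⁻⁴ × 2.1 × 240 = 0.17640 m
A Layer 2: 180 × 2.7×10⁻⁴ × 0.83 = 0.040338 m
A Layer 3: 1500 × 0.15 × 1.8×10⁻⁴ = 0.04050 m
A total: 0.257238 m
B Layer 1: 120 × 2.1×10⁻⁴ × 0.22 = 0.005544 m
B 120–820 m: 1.3×10⁻⁴ × 0.23 × 700 = 0.02093 m
B total: 0.026474 m
Ratio: 0.257238 / 0.026474 ≈ 9.717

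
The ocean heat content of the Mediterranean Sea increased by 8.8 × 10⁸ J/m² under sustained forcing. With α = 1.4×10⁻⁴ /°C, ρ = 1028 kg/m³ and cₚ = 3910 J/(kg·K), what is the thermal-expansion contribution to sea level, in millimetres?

Δh = αQ/(ρcₚ) = 1.4×10⁻⁴ × 8.8×10⁸ / (1028 × 3910) ≈ 0.030651 m

Δh = 30.7 mm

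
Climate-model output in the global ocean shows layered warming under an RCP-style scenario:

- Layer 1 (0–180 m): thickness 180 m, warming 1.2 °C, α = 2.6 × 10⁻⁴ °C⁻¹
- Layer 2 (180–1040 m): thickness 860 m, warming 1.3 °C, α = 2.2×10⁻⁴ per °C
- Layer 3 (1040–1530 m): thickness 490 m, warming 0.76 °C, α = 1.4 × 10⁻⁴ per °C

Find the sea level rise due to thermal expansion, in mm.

0–180 m: 2.6×10⁻⁴ × 180 × 1.2 = 0.05616 m
Layer 2: 1.3 × 860 × 2.2×10⁻⁴ = 0.24596 m
Layer 3: 490 × 1.4×10⁻⁴ × 0.76 = 0.052136 m
Δh = 0.05616 + 0.24596 + 0.052136 = 0.354256 m

354 mm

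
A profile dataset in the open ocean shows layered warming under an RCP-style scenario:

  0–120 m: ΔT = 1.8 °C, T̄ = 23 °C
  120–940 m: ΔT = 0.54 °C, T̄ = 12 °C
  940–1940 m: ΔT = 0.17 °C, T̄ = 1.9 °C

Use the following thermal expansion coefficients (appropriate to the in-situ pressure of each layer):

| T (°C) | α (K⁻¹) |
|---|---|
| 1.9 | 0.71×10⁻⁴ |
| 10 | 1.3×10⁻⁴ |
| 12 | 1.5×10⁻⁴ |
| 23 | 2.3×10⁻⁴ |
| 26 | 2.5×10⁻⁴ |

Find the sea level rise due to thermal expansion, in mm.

Layer 1 at 23 °C → α = 2.3×10⁻⁴ K⁻¹
Layer 2 at 12 °C → α = 1.5×10⁻⁴ K⁻¹
Layer 3 at 1.9 °C → α = 0.71×10⁻⁴ K⁻¹
0–120 m: 120 × 1.8 × 2.3×10⁻⁴ = 0.04968 m
120–940 m: 0.54 × 1.5×10⁻⁴ × 820 = 0.06642 m
940–1940 m: 0.71×10⁻⁴ × 0.17 × 1000 = 0.01207 m
Δh = 0.04968 + 0.06642 + 0.01207 = 0.12817 m ≈ 130 mm

130 mm of thermosteric rise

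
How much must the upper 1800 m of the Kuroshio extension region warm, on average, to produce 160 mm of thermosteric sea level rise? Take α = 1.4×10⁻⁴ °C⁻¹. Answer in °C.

ΔT = Δh/(αH) = 0.16 / (1.4×10⁻⁴ × 1800) ≈ 0.6349 °C

0.635 °C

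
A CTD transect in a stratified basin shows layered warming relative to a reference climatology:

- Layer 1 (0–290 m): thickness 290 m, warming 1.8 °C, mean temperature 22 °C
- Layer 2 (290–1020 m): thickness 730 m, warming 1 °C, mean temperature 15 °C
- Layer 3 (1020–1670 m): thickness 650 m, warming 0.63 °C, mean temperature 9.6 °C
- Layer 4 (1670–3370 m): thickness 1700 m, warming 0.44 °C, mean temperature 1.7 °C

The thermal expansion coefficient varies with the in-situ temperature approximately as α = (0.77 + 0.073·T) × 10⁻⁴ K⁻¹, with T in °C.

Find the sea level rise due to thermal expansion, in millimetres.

Δh ≈ 390 mm

Layer 1: α = (0.77 + 0.073×22)×10⁻⁴ = 2.376×10⁻⁴ K⁻¹
Layer 2: α = (0.77 + 0.073×15)×10⁻⁴ = 1.865×10⁻⁴ K⁻¹
Layer 3: α = (0.77 + 0.073×9.6)×10⁻⁴ = 1.4708×10⁻⁴ K⁻¹
Layer 4: α = (0.77 + 0.073×1.7)×10⁻⁴ = 0.8941×10⁻⁴ K⁻¹
Layer 1: 1.8 × 290 × 2.376×10⁻⁴ = 0.1240272 m
Layer 2: 1.865×10⁻⁴ × 1 × 730 = 0.136145 m
650 × 1.4708×10⁻⁴ × 0.63 = 0.06022926 m
0.44 × 1700 × 0.8941×10⁻⁴ = 0.06687868 m
Δh = 0.1240272 + 0.136145 + 0.06022926 + 0.06687868 = 0.38728014 m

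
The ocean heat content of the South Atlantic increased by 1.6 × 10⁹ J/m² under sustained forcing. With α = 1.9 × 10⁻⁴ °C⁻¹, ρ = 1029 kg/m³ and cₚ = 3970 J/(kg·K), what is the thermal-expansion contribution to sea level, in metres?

Δh = αQ/(ρcₚ) = 1.9×10⁻⁴ × 1.6×10⁹ / (1029 × 3970) ≈ 0.074416 m

Δh ≈ 0.0744 m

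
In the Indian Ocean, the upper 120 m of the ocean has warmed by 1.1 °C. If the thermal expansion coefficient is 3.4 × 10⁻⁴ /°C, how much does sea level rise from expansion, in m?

Δh = αΔT·H = 3.4×10⁻⁴ × 1.1 × 120 = 0.04488 m

0.045 m of thermosteric rise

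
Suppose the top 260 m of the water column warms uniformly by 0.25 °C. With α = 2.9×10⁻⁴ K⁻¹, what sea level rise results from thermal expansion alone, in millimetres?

Δh = αΔT·H = 2.9×10⁻⁴ × 0.25 × 260 = 0.01885 m

about 18.9 mm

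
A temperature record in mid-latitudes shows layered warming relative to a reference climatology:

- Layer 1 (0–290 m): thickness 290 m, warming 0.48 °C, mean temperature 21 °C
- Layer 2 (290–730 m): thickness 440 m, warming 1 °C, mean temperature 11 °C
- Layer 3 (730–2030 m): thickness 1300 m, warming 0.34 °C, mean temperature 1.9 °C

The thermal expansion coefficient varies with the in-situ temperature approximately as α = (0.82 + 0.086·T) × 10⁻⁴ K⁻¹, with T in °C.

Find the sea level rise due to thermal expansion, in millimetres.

Layer 1: α = (0.82 + 0.086×21)×10⁻⁴ = 2.626×10⁻⁴ K⁻¹
Layer 2: α = (0.82 + 0.086×11)×10⁻⁴ = 1.766×10⁻⁴ K⁻¹
Layer 3: α = (0.82 + 0.086×1.9)×10⁻⁴ = 0.9834×10⁻⁴ K⁻¹
0–290 m: 0.48 × 290 × 2.626×10⁻⁴ = 0.03655392 m
Layer 2: 440 × 1 × 1.766×10⁻⁴ = 0.077704 m
0.34 × 1300 × 0.9834×10⁻⁴ = 0.04346628 m
Δh = 0.03655392 + 0.077704 + 0.04346628 = 0.1577242 m

Δh = 160 mm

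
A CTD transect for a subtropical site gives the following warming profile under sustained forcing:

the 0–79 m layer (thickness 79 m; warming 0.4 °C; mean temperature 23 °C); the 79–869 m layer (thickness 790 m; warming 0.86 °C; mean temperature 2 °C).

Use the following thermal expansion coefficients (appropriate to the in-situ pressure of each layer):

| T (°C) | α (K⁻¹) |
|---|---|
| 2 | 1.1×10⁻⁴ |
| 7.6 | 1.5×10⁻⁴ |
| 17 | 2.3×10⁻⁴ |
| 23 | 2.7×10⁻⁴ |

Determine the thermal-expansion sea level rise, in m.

Layer 1 at 23 °C → α = 2.7×10⁻⁴ K⁻¹
Layer 2 at 2 °C → α = 1.1×10⁻⁴ K⁻¹
79 × 2.7×10⁻⁴ × 0.4 = 0.008532 m
Layer 2: 790 × 0.86 × 1.1×10⁻⁴ = 0.074734 m
Δh = 0.008532 + 0.074734 = 0.083266 m

Δh = 0.0833 m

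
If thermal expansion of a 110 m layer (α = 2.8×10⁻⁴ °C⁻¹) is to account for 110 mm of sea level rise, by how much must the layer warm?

ΔT = Δh/(αH) = 0.11 / (2.8×10⁻⁴ × 110) ≈ 3.571 °C

3.57 °C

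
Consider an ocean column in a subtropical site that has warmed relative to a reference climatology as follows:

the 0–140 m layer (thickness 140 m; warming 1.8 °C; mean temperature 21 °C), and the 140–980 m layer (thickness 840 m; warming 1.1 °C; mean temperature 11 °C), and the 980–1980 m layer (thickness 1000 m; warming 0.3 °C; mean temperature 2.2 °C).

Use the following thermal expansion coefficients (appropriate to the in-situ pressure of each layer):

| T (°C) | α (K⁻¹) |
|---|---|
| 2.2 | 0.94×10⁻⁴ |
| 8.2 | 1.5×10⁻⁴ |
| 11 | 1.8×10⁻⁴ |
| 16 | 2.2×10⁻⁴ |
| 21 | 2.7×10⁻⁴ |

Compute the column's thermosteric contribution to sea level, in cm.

Layer 1 at 21 °C → α = 2.7×10⁻⁴ K⁻¹
Layer 2 at 11 °C → α = 1.8×10⁻⁴ K⁻¹
Layer 3 at 2.2 °C → α = 0.94×10⁻⁴ K⁻¹
Layer 1: 2.7×10⁻⁴ × 140 × 1.8 = 0.06804 m
1.8×10⁻⁴ × 840 × 1.1 = 0.16632 m
980–1980 m: 0.3 × 1000 × 0.94×10⁻⁴ = 0.02820 m
Δh = 0.06804 + 0.16632 + 0.02820 = 0.26256 m

26.3 cm of thermosteric rise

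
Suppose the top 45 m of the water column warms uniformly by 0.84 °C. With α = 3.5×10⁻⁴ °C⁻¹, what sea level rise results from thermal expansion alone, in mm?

Δh = αΔT·H = 3.5×10⁻⁴ × 0.84 × 45 = 0.01323 m

13 mm of thermosteric rise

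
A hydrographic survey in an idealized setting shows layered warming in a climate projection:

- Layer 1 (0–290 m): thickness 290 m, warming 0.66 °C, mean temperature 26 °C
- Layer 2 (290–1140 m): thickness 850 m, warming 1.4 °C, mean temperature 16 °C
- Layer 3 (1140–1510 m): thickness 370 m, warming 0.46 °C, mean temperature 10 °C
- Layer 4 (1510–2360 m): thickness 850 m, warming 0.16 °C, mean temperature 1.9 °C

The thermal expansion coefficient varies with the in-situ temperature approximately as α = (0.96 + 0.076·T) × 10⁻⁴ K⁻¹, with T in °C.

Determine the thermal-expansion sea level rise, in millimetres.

Layer 1: α = (0.96 + 0.076×26)×10⁻⁴ = 2.936×10⁻⁴ K⁻¹
Layer 2: α = (0.96 + 0.076×16)×10⁻⁴ = 2.176×10⁻⁴ K⁻¹
Layer 3: α = (0.96 + 0.076×10)×10⁻⁴ = 1.72×10⁻⁴ K⁻¹
Layer 4: α = (0.96 + 0.076×1.9)×10⁻⁴ = 1.1044×10⁻⁴ K⁻¹
Layer 1: 290 × 2.936×10⁻⁴ × 0.66 = 0.05619504 m
290–1140 m: 850 × 1.4 × 2.176×10⁻⁴ = 0.258944 m
0.46 × 1.72×10⁻⁴ × 370 = 0.0292744 m
Layer 4: 1.1044×10⁻⁴ × 850 × 0.16 = 0.01501984 m
Δh = 0.05619504 + 0.258944 + 0.0292744 + 0.01501984 = 0.35943328 m ≈ 359 mm

359 mm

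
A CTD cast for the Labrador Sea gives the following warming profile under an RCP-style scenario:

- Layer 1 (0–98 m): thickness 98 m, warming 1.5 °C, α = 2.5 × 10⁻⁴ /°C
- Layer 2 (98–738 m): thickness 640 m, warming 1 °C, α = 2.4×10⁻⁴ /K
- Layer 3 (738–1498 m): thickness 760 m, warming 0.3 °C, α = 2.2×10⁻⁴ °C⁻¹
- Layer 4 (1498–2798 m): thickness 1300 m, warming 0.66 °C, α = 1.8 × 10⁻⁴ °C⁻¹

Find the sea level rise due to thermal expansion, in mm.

about 390 mm

0–98 m: 1.5 × 98 × 2.5×10⁻⁴ = 0.03675 m
1 × 640 × 2.4×10⁻⁴ = 0.15360 m
Layer 3: 0.3 × 760 × 2.2×10⁻⁴ = 0.05016 m
1498–2798 m: 1.8×10⁻⁴ × 0.66 × 1300 = 0.15444 m
Δh = 0.03675 + 0.15360 + 0.05016 + 0.15444 = 0.39495 m ≈ 390 mm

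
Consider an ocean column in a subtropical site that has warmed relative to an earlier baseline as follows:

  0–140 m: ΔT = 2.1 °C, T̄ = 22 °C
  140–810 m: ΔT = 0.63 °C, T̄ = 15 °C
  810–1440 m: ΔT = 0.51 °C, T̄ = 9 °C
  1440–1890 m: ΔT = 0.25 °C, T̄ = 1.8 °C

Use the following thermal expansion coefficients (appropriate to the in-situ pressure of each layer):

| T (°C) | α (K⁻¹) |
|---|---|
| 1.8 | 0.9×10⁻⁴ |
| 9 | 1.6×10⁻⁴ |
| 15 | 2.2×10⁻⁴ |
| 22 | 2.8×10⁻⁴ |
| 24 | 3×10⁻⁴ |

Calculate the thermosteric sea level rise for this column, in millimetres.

Layer 1 at 22 °C → α = 2.8×10⁻⁴ K⁻¹
Layer 2 at 15 °C → α = 2.2×10⁻⁴ K⁻¹
Layer 3 at 9 °C → α = 1.6×10⁻⁴ K⁻¹
Layer 4 at 1.8 °C → α = 0.9×10⁻⁴ K⁻¹
0–140 m: 2.1 × 2.8×10⁻⁴ × 140 = 0.08232 m
Layer 2: 2.2×10⁻⁴ × 0.63 × 670 = 0.092862 m
1.6×10⁻⁴ × 630 × 0.51 = 0.051408 m
Layer 4: 0.25 × 0.9×10⁻⁴ × 450 = 0.010125 m
Δh = 0.08232 + 0.092862 + 0.051408 + 0.010125 = 0.236715 m

Δh = 240 mm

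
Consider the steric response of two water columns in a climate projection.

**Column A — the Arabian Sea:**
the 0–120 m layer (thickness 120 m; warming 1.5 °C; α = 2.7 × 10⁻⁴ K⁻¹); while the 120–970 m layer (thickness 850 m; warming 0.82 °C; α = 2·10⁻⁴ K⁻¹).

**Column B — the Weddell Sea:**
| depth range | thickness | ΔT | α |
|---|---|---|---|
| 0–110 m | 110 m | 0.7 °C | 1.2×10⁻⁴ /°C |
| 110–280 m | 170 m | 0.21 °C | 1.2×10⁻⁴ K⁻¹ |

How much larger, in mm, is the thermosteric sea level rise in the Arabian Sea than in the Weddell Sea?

A Layer 1: 2.7×10⁻⁴ × 120 × 1.5 = 0.04860 m
A 120–970 m: 850 × 0.82 × 2×10⁻⁴ = 0.13940 m
A total: 0.18800 m
B 0–110 m: 110 × 1.2×10⁻⁴ × 0.7 = 0.00924 m
B 110–280 m: 0.21 × 170 × 1.2×10⁻⁴ = 0.004284 m
B total: 0.013524 m
Difference: 0.18800 − 0.013524 = 0.174476 m

Δh_A − Δh_B ≈ 170 mm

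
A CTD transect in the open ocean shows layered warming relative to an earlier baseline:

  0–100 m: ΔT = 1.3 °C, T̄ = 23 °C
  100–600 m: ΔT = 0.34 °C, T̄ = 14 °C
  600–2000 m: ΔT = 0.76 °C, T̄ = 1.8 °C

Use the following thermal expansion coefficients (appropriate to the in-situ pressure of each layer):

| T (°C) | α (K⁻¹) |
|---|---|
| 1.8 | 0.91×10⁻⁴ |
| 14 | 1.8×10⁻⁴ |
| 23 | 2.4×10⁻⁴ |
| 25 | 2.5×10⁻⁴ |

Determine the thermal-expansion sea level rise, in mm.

Layer 1 at 23 °C → α = 2.4×10⁻⁴ K⁻¹
Layer 2 at 14 °C → α = 1.8×10⁻⁴ K⁻¹
Layer 3 at 1.8 °C → α = 0.91×10⁻⁴ K⁻¹
0–100 m: 100 × 2.4×10⁻⁴ × 1.3 = 0.03120 m
500 × 1.8×10⁻⁴ × 0.34 = 0.03060 m
Layer 3: 1400 × 0.76 × 0.91×10⁻⁴ = 0.096824 m
Δh = 0.03120 + 0.03060 + 0.096824 = 0.158624 m ≈ 160 mm

Δh = 160 mm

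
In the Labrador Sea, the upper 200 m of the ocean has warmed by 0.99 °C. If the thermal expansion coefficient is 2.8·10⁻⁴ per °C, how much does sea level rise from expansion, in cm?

about 5.5 cm

Δh = αΔT·H = 2.8×10⁻⁴ × 0.99 × 200 = 0.05544 m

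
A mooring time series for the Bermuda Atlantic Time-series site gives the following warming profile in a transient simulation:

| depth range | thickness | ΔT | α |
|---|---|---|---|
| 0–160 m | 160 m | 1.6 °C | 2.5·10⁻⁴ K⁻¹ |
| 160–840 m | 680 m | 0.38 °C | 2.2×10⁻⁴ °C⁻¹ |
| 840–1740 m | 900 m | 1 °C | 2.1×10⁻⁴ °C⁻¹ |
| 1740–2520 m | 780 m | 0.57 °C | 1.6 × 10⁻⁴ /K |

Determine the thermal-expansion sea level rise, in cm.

0–160 m: 2.5×10⁻⁴ × 1.6 × 160 = 0.06400 m
2.2×10⁻⁴ × 0.38 × 680 = 0.056848 m
Layer 3: 2.1×10⁻⁴ × 1 × 900 = 0.18900 m
1740–2520 m: 1.6×10⁻⁴ × 780 × 0.57 = 0.071136 m
Δh = 0.06400 + 0.056848 + 0.18900 + 0.071136 = 0.380984 m ≈ 38.1 cm

38.1 cm of thermosteric rise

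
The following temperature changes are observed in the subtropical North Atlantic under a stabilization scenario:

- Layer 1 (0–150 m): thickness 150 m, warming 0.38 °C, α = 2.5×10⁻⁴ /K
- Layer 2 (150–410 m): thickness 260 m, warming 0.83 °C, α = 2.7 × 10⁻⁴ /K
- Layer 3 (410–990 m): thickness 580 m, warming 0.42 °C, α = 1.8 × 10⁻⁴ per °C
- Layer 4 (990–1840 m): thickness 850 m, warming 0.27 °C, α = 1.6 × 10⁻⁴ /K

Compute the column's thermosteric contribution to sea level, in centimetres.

0–150 m: 2.5×10⁻⁴ × 0.38 × 150 = 0.01425 m
Layer 2: 0.83 × 260 × 2.7×10⁻⁴ = 0.058266 m
410–990 m: 580 × 0.42 × 1.8×10⁻⁴ = 0.043848 m
990–1840 m: 1.6×10⁻⁴ × 850 × 0.27 = 0.03672 m
Δh = 0.01425 + 0.058266 + 0.043848 + 0.03672 = 0.153084 m ≈ 15.3 cm

15.3 cm of thermosteric rise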